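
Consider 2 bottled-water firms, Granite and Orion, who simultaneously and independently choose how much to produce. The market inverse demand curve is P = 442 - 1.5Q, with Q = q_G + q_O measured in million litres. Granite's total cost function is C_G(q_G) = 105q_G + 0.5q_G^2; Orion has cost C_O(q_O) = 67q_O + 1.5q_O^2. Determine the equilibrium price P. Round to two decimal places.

272.76

Granite's profit: π_G = (442 - 1.5Q)q_G - (105q_G + (1/2)q_G²). Setting ∂π_G/∂q_G = 0: 337 - 4q_G - (3/2)(q_O) = 0.
Orion's profit: π_O = (442 - 1.5Q)q_O - (67q_O + (3/2)q_O²). Setting ∂π_O/∂q_O = 0: 375 - 6q_O - (3/2)(q_G) = 0.
So q_G = (337 - (3/2)q_O)/4 and q_O = (375 - (3/2)q_G)/6.
Solving the pair: q_G = 1946/29, q_O = 1326/29.
Total output Q = 112.8276, so price P = 442 - (3/2)·112.8276 = 272.7586.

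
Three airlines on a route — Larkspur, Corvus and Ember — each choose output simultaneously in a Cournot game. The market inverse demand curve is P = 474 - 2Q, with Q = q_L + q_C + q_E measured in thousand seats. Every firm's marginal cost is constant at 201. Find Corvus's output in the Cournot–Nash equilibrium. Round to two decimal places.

A representative firm's profit is π_i = q_i(474 - 2Q) - 201q_i.
First-order condition (treating rivals' output as given): 273 - 4q_i - 2·Σ_{j≠i} q_j = 0.
By symmetry each firm produces the same amount; substituting Σ_{j≠i} q_j = 2q_i yields q_i = 273/8.

34.13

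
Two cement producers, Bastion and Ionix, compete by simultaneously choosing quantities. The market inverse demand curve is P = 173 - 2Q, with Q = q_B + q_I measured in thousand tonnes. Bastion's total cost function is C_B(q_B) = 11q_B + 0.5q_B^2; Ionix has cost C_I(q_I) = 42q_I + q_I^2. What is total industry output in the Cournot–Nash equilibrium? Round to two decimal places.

40.04

Bastion's profit: π_B = (173 - 2Q)q_B - (11q_B + (1/2)q_B²). Setting ∂π_B/∂q_B = 0: 162 - 5q_B - 2(q_I) = 0.
Ionix's first-order condition: 131 - 6q_I - 2(q_B) = 0.
So q_B = (162 - 2q_I)/5 and q_I = (131 - 2q_B)/6.
Substituting one into the other gives q_B = 355/13 and q_I = 331/26.
Total output Q = 355/13 + 331/26 = 1041/26.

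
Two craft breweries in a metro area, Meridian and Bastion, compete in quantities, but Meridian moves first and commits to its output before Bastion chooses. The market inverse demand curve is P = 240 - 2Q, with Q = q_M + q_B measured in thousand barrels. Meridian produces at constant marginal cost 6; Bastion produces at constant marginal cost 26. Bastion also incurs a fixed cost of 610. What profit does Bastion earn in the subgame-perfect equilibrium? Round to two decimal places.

336.13

The follower Bastion best-responds to any q_M: π_B = (240 - 2Q)q_B - 26q_B.
Setting the follower's marginal profit to zero, 214 - 2q_M - 4q_B = 0, i.e. q_B = (214 - 2q_M)/4.
The leader anticipates this reaction. Substituting into P = 240 - 2Q gives P = 133 - q_M, so π_M = (133 - q_M)q_M - 6q_M.
Maximising: ∂π_M/∂q_M = 127 - 2q_M = 0, giving q_M = 127/2.
Then q_B = (214 - 2·(127/2))/4 = 87/4.
Price P = 240 - 2·(341/4) = 139/2.
Bastion's profit: (139/2 - 26)·(87/4) - 610 = 336.1250.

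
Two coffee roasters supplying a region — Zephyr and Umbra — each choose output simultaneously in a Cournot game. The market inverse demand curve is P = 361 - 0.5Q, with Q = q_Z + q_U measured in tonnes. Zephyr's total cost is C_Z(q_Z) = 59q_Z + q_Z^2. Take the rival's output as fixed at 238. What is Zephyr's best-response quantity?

With the rival's output fixed at 238, Zephyr's profit is π_Z = (361 - (1/2)·238 - (1/2)q_Z)q_Z - (59q_Z + q_Z²) = (242 - (1/2)q_Z)q_Z - (59q_Z + q_Z²).
∂π_Z/∂q_Z = 183 - 3q_Z = 0, so q_Z = 61.

61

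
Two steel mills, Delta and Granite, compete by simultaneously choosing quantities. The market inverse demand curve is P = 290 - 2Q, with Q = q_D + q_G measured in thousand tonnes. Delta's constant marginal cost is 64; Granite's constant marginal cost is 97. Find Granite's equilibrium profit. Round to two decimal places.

Delta's profit: π_D = (290 - 2Q)q_D - (64q_D). Setting ∂π_D/∂q_D = 0: 226 - 4q_D - 2(q_G) = 0.
Granite's profit: π_G = (290 - 2Q)q_G - (97q_G). Setting ∂π_G/∂q_G = 0: 193 - 4q_G - 2(q_D) = 0.
Best responses: q_D = (226 - 2q_G)/4, q_G = (193 - 2q_D)/4.
Solving the pair: q_D = 259/6, q_G = 80/3.
Price P = 290 - 2·(419/6) = 451/3.
Granite's profit: (451/3 - 97)·(80/3) = 1422.2222.

1422.22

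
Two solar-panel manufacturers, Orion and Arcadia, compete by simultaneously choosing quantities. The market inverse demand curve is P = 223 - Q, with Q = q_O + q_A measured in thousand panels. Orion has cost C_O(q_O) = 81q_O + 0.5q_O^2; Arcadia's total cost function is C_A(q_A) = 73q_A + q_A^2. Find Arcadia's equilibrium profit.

Orion's profit: π_O = (223 - Q)q_O - (81q_O + (1/2)q_O²). Setting ∂π_O/∂q_O = 0: 142 - 3q_O - (q_A) = 0.
Arcadia's first-order condition: 150 - 4q_A - (q_O) = 0.
Best responses: q_O = (142 - q_A)/3, q_A = (150 - q_O)/4.
Solving the pair: q_O = 38, q_A = 28.
Price P = 223 - 66 = 157.
Arcadia's profit: 157·28 - 73·28 - 28² = 1568.

1568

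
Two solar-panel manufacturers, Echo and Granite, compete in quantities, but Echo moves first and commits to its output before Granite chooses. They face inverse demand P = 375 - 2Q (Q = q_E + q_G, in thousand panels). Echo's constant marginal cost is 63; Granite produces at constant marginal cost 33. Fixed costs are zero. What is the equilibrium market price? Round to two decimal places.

The follower Granite best-responds to any q_E: π_G = (375 - 2Q)q_G - 33q_G.
∂π_G/∂q_G = 342 - 2q_E - 4q_G = 0 gives the reaction function q_G = (342 - 2q_E)/4.
Echo substitutes q_G(q_E) into its own profit: π_E = q_E(375 - 2q_E - (342 - 2q_E)/2) - 63q_E = (204 - q_E)q_E - 63q_E.
Leader FOC: 141 - 2q_E = 0, so q_E = 141/2.
Then q_G = (342 - 2·(141/2))/4 = 201/4.
Total output Q = 483/4, so price P = 375 - 2·(483/4) = 267/2.

133.50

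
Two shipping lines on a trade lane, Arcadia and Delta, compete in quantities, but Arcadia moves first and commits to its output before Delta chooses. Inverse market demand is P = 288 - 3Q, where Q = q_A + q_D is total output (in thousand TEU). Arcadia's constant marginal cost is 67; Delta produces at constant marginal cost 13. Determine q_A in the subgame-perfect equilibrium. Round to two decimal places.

27.83

Solve by backward induction. Given q_A, the follower Delta maximises π_D = (288 - 3q_A - 3q_D)q_D - 13q_D.
Setting the follower's marginal profit to zero, 275 - 3q_A - 6q_D = 0, i.e. q_D = (275 - 3q_A)/6.
Arcadia substitutes q_D(q_A) into its own profit: π_A = q_A(288 - 3q_A - (275 - 3q_A)/2) - 67q_A = (301/2 - (3/2)q_A)q_A - 67q_A.
Maximising: ∂π_A/∂q_A = 167/2 - 3q_A = 0, giving q_A = 167/6.
Then q_D = (275 - 3·(167/6))/6 = 383/12.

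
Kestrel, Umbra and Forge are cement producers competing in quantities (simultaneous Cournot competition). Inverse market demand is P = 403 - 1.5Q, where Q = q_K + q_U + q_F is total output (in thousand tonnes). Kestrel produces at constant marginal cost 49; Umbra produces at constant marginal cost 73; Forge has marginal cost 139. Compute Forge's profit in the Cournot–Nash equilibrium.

Kestrel's profit: π_K = (403 - 1.5Q)q_K - (49q_K). Setting ∂π_K/∂q_K = 0: 354 - 3q_K - (3/2)(q_U + q_F) = 0.
Umbra's first-order condition: 330 - 3q_U - (3/2)(q_K + q_F) = 0.
Forge's first-order condition: 264 - 3q_F - (3/2)(q_K + q_U) = 0.
Summing all 3 equations gives 948 − 6Q = 0, hence Q = 158.
Back-substituting: q_K = (354 − 237)/(3/2) = 78, q_U = (330 − 237)/(3/2) = 62, q_F = (264 − 237)/(3/2) = 18.
Price P = 403 - (3/2)·158 = 166.
Forge's profit: (166 - 139)·18 = 486.

486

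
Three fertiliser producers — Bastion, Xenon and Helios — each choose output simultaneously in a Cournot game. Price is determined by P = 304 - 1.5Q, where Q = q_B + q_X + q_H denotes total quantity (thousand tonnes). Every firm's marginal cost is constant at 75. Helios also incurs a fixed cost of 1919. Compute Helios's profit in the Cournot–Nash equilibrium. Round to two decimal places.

266.04

A representative firm's profit is π_i = q_i(304 - 1.5Q) - 75q_i.
First-order condition (treating rivals' output as given): 229 - 3q_i - (3/2)·Σ_{j≠i} q_j = 0.
With identical firms every q_j equals q_i, so Σ_{j≠i} q_j = 2q_i and 229 = 6q_i, giving q_i = 229/6.
Price P = 304 - (3/2)·(229/2) = 529/4.
Helios's profit: (529/4 - 75)·(229/6) - 1919 = 266.0417.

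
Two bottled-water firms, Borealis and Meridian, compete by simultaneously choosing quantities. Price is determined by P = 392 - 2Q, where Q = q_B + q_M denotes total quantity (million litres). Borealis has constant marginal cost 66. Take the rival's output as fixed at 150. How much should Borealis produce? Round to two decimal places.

With the rival's output fixed at 150, Borealis's profit is π_B = (392 - 2·150 - 2q_B)q_B - (66q_B) = (92 - 2q_B)q_B - (66q_B).
∂π_B/∂q_B = 26 - 4q_B = 0, so q_B = 13/2.

6.50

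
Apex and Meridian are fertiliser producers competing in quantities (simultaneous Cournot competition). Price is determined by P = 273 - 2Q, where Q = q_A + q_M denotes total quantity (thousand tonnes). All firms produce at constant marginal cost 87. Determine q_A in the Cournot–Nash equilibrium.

31

Each firm earns π_i = (273 - 2Q)q_i - 87q_i.
Setting ∂π_i/∂q_i = 0 with rivals' quantities fixed: 186 - 4q_i - 2q_j = 0.
With identical firms every q_j equals q_i, so q_j = q_i and 186 = 6q_i, giving q_i = 31.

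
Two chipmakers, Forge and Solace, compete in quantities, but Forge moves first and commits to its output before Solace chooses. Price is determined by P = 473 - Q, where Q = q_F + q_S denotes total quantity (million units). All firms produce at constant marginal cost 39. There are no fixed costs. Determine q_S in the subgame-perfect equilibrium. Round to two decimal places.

Solve by backward induction. Given q_F, the follower Solace maximises π_S = (473 - q_F - q_S)q_S - 39q_S.
Setting the follower's marginal profit to zero, 434 - q_F - 2q_S = 0, i.e. q_S = (434 - q_F)/2.
The leader anticipates this reaction. Substituting into P = 473 - Q gives P = 256 - (1/2)q_F, so π_F = (256 - (1/2)q_F)q_F - 39q_F.
Maximising: ∂π_F/∂q_F = 217 - q_F = 0, giving q_F = 217.
Then q_S = (434 - 217)/2 = 217/2.

108.50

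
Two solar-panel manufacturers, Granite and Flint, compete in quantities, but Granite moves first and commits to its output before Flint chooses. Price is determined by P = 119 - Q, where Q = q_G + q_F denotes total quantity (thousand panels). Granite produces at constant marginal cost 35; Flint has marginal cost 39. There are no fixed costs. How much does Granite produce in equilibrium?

44

The follower Flint best-responds to any q_G: π_F = (119 - Q)q_F - 39q_F.
Follower FOC: 80 - q_G - 2q_F = 0, so q_F(q_G) = (80 - q_G)/2.
Granite substitutes q_F(q_G) into its own profit: π_G = q_G(119 - q_G - (80 - q_G)/2) - 35q_G = (79 - (1/2)q_G)q_G - 35q_G.
Leader FOC: 44 - q_G = 0, so q_G = 44.
Then q_F = (80 - 44)/2 = 18.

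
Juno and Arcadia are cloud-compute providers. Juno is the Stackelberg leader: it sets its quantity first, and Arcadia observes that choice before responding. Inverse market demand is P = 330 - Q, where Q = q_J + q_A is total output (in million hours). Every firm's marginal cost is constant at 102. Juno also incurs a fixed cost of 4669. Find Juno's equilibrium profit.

1829

Solve by backward induction. Given q_J, the follower Arcadia maximises π_A = (330 - q_J - q_A)q_A - 102q_A.
∂π_A/∂q_A = 228 - q_J - 2q_A = 0 gives the reaction function q_A = (228 - q_J)/2.
Juno substitutes q_A(q_J) into its own profit: π_J = q_J(330 - q_J - (228 - q_J)/2) - 102q_J = (216 - (1/2)q_J)q_J - 102q_J.
The leader's first-order condition 114 - q_J = 0 yields q_J = 114.
Then q_A = (228 - 114)/2 = 57.
Price P = 330 - 171 = 159.
Juno's profit: (159 - 102)·114 - 4669 = 1829.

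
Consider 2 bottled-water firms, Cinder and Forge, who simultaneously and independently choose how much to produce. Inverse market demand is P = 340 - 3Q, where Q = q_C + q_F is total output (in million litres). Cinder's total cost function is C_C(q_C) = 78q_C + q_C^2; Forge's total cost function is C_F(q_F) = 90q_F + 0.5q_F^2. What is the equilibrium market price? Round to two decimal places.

193.32

Cinder's profit: π_C = (340 - 3Q)q_C - (78q_C + q_C²). Setting ∂π_C/∂q_C = 0: 262 - 8q_C - 3(q_F) = 0.
Forge's profit: π_F = (340 - 3Q)q_F - (90q_F + (1/2)q_F²). Setting ∂π_F/∂q_F = 0: 250 - 7q_F - 3(q_C) = 0.
Best responses: q_C = (262 - 3q_F)/8, q_F = (250 - 3q_C)/7.
Solving the pair: q_C = 1084/47, q_F = 1214/47.
Total output Q = 48.8936, so price P = 340 - 3·48.8936 = 193.3191.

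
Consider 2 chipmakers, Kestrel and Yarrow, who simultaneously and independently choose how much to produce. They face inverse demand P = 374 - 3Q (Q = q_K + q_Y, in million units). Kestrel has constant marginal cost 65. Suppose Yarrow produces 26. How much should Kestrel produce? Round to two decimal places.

With the rival's output fixed at 26, Kestrel's profit is π_K = (374 - 3·26 - 3q_K)q_K - (65q_K) = (296 - 3q_K)q_K - (65q_K).
∂π_K/∂q_K = 231 - 6q_K = 0, so q_K = 77/2.

38.50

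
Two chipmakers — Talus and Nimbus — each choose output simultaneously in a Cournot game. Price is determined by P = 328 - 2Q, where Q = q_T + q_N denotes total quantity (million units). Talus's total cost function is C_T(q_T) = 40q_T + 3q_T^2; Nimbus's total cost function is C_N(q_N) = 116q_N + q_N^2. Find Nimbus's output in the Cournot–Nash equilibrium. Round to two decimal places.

Talus's profit: π_T = (328 - 2Q)q_T - (40q_T + 3q_T²). Setting ∂π_T/∂q_T = 0: 288 - 10q_T - 2(q_N) = 0.
Nimbus's first-order condition: 212 - 6q_N - 2(q_T) = 0.
Rearranging gives the reaction functions q_T = (288 - 2q_N)/10 and q_N = (212 - 2q_T)/6.
Substituting one into the other gives q_T = 163/7 and q_N = 193/7.

27.57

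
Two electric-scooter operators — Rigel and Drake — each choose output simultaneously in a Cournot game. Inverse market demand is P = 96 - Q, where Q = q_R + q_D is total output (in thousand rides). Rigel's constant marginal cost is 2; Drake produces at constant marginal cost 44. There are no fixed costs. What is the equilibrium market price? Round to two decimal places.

47.33

Rigel's profit: π_R = (96 - Q)q_R - (2q_R). Setting ∂π_R/∂q_R = 0: 94 - 2q_R - (q_D) = 0.
Drake's profit: π_D = (96 - Q)q_D - (44q_D). Setting ∂π_D/∂q_D = 0: 52 - 2q_D - (q_R) = 0.
Best responses: q_R = (94 - q_D)/2, q_D = (52 - q_R)/2.
Substituting one into the other gives q_R = 136/3 and q_D = 10/3.
Total output Q = 146/3, so price P = 96 - 146/3 = 142/3.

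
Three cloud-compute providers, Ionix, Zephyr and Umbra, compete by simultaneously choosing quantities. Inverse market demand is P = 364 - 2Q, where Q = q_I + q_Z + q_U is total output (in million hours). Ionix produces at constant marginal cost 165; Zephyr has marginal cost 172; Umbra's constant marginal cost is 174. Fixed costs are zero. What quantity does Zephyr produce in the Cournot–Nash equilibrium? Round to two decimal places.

23.38

Ionix's profit: π_I = (364 - 2Q)q_I - (165q_I). Setting ∂π_I/∂q_I = 0: 199 - 4q_I - 2(q_Z + q_U) = 0.
Zephyr's first-order condition: 192 - 4q_Z - 2(q_I + q_U) = 0.
Umbra's first-order condition: 190 - 4q_U - 2(q_I + q_Z) = 0.
Summing all 3 equations gives 581 − 8Q = 0, hence Q = 581/8.
Back-substituting: q_I = (199 − 581/4)/2 = 215/8, q_Z = (192 − 581/4)/2 = 187/8, q_U = (190 − 581/4)/2 = 179/8.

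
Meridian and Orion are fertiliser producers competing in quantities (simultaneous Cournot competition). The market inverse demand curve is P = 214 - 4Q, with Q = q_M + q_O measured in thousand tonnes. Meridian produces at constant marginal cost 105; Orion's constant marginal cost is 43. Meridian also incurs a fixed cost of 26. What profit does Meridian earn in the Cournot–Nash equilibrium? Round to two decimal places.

Meridian's profit: π_M = (214 - 4Q)q_M - (105q_M). Setting ∂π_M/∂q_M = 0: 109 - 8q_M - 4(q_O) = 0.
Orion's first-order condition: 171 - 8q_O - 4(q_M) = 0.
Rearranging gives the reaction functions q_M = (109 - 4q_O)/8 and q_O = (171 - 4q_M)/8.
Substituting one into the other gives q_M = 47/12 and q_O = 233/12.
Price P = 214 - 4·(70/3) = 362/3.
Meridian's profit: (362/3 - 105)·(47/12) - 26 = 1273/36.

35.36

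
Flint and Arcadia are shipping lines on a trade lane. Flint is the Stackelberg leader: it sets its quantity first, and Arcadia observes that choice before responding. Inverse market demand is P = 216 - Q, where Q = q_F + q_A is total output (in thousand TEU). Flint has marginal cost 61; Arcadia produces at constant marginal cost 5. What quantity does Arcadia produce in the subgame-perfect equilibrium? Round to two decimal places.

80.75

The follower Arcadia best-responds to any q_F: π_A = (216 - Q)q_A - 5q_A.
Setting the follower's marginal profit to zero, 211 - q_F - 2q_A = 0, i.e. q_A = (211 - q_F)/2.
The leader anticipates this reaction. Substituting into P = 216 - Q gives P = 221/2 - (1/2)q_F, so π_F = (221/2 - (1/2)q_F)q_F - 61q_F.
The leader's first-order condition 99/2 - q_F = 0 yields q_F = 99/2.
Then q_A = (211 - 99/2)/2 = 323/4.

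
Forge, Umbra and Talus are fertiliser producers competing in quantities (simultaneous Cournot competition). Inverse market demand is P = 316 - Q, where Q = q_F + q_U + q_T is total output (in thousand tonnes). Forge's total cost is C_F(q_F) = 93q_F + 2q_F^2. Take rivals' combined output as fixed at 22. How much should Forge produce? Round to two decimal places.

With rivals' combined output fixed at 22, Forge's profit is π_F = (316 - 22 - q_F)q_F - (93q_F + 2q_F²) = (294 - q_F)q_F - (93q_F + 2q_F²).
∂π_F/∂q_F = 201 - 6q_F = 0, so q_F = 67/2.

33.50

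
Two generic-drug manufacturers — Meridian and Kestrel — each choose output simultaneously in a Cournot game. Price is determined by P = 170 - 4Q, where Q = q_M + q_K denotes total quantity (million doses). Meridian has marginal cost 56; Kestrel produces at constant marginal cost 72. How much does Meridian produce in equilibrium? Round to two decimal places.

Meridian's profit: π_M = (170 - 4Q)q_M - (56q_M). Setting ∂π_M/∂q_M = 0: 114 - 8q_M - 4(q_K) = 0.
Kestrel's profit: π_K = (170 - 4Q)q_K - (72q_K). Setting ∂π_K/∂q_K = 0: 98 - 8q_K - 4(q_M) = 0.
So q_M = (114 - 4q_K)/8 and q_K = (98 - 4q_M)/8.
Solving the pair: q_M = 65/6, q_K = 41/6.

10.83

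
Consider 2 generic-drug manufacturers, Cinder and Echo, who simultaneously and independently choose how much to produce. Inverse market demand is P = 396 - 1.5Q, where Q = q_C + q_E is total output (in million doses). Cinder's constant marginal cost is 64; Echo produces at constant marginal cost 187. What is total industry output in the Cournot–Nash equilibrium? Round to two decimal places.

120.22

Cinder's profit: π_C = (396 - 1.5Q)q_C - (64q_C). Setting ∂π_C/∂q_C = 0: 332 - 3q_C - (3/2)(q_E) = 0.
Echo's profit: π_E = (396 - 1.5Q)q_E - (187q_E). Setting ∂π_E/∂q_E = 0: 209 - 3q_E - (3/2)(q_C) = 0.
Rearranging gives the reaction functions q_C = (332 - (3/2)q_E)/3 and q_E = (209 - (3/2)q_C)/3.
Substituting one into the other gives q_C = 910/9 and q_E = 172/9.
Total output Q = 910/9 + 172/9 = 1082/9.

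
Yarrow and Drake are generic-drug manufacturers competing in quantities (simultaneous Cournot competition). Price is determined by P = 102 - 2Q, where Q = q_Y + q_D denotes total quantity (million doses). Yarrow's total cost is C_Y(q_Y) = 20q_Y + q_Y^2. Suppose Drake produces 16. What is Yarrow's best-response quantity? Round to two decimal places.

8.33

With the rival's output fixed at 16, Yarrow's profit is π_Y = (102 - 2·16 - 2q_Y)q_Y - (20q_Y + q_Y²) = (70 - 2q_Y)q_Y - (20q_Y + q_Y²).
∂π_Y/∂q_Y = 50 - 6q_Y = 0, so q_Y = 25/3.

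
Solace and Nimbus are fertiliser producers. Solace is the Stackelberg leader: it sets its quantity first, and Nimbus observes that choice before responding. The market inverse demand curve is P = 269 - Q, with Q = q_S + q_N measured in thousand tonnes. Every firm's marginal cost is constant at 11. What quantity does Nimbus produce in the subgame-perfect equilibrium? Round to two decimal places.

64.50

Solve by backward induction. Given q_S, the follower Nimbus maximises π_N = (269 - q_S - q_N)q_N - 11q_N.
Follower FOC: 258 - q_S - 2q_N = 0, so q_N(q_S) = (258 - q_S)/2.
Solace substitutes q_N(q_S) into its own profit: π_S = q_S(269 - q_S - (258 - q_S)/2) - 11q_S = (140 - (1/2)q_S)q_S - 11q_S.
The leader's first-order condition 129 - q_S = 0 yields q_S = 129.
Then q_N = (258 - 129)/2 = 129/2.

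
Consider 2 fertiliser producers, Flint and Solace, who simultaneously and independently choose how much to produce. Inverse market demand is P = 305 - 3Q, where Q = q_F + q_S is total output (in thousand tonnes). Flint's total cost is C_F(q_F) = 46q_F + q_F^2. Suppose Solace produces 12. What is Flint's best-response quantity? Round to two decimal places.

With the rival's output fixed at 12, Flint's profit is π_F = (305 - 3·12 - 3q_F)q_F - (46q_F + q_F²) = (269 - 3q_F)q_F - (46q_F + q_F²).
∂π_F/∂q_F = 223 - 8q_F = 0, so q_F = 223/8.

27.88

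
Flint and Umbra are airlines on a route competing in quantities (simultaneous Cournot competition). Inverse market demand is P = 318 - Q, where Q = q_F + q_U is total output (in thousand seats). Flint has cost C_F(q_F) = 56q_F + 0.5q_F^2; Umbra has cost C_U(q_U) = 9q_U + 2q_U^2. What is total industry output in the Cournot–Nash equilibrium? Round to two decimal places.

Flint's profit: π_F = (318 - Q)q_F - (56q_F + (1/2)q_F²). Setting ∂π_F/∂q_F = 0: 262 - 3q_F - (q_U) = 0.
Umbra's profit: π_U = (318 - Q)q_U - (9q_U + 2q_U²). Setting ∂π_U/∂q_U = 0: 309 - 6q_U - (q_F) = 0.
Rearranging gives the reaction functions q_F = (262 - q_U)/3 and q_U = (309 - q_F)/6.
Substituting one into the other gives q_F = 1263/17 and q_U = 665/17.
Total output Q = 1263/17 + 665/17 = 1928/17.

113.41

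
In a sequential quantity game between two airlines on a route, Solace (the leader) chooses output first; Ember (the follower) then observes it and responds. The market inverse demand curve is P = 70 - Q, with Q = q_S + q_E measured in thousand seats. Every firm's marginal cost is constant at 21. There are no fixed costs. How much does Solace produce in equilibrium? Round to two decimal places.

24.50

Solve by backward induction. Given q_S, the follower Ember maximises π_E = (70 - q_S - q_E)q_E - 21q_E.
Setting the follower's marginal profit to zero, 49 - q_S - 2q_E = 0, i.e. q_E = (49 - q_S)/2.
Solace substitutes q_E(q_S) into its own profit: π_S = q_S(70 - q_S - (49 - q_S)/2) - 21q_S = (91/2 - (1/2)q_S)q_S - 21q_S.
Leader FOC: 49/2 - q_S = 0, so q_S = 49/2.
Then q_E = (49 - 49/2)/2 = 49/4.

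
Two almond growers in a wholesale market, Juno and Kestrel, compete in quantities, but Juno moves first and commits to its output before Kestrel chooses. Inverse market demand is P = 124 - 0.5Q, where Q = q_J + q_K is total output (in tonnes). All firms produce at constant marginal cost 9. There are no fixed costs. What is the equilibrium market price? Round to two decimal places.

37.75

The follower Kestrel best-responds to any q_J: π_K = (124 - 0.5Q)q_K - 9q_K.
Follower FOC: 115 - (1/2)q_J - q_K = 0, so q_K(q_J) = (115 - (1/2)q_J).
The leader anticipates this reaction. Substituting into P = 124 - 0.5Q gives P = 133/2 - (1/4)q_J, so π_J = (133/2 - (1/4)q_J)q_J - 9q_J.
The leader's first-order condition 115/2 - (1/2)q_J = 0 yields q_J = 115.
Then q_K = (115 - (1/2)·115) = 115/2.
Total output Q = 345/2, so price P = 124 - (1/2)·(345/2) = 151/4.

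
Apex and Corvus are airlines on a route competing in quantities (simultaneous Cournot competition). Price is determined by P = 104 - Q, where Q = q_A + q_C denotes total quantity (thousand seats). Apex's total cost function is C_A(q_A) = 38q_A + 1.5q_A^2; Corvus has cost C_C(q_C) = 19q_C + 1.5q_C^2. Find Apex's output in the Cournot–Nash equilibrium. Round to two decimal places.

10.21

Apex's profit: π_A = (104 - Q)q_A - (38q_A + (3/2)q_A²). Setting ∂π_A/∂q_A = 0: 66 - 5q_A - (q_C) = 0.
Corvus's first-order condition: 85 - 5q_C - (q_A) = 0.
Rearranging gives the reaction functions q_A = (66 - q_C)/5 and q_C = (85 - q_A)/5.
Substituting one into the other gives q_A = 245/24 and q_C = 359/24.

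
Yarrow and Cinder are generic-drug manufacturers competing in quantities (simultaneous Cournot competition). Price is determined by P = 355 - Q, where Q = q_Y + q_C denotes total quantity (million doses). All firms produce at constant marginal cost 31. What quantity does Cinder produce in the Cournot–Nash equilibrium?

108

Each firm earns π_i = (355 - Q)q_i - 31q_i.
First-order condition (treating rivals' output as given): 324 - 2q_i - q_j = 0.
By symmetry each firm produces the same amount; substituting q_j = q_i yields q_i = 324/3 = 108.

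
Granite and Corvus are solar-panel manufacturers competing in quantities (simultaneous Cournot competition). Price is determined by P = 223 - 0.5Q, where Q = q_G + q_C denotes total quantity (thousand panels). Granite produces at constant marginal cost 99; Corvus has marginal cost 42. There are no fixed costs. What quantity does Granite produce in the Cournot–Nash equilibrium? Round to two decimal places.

Granite's profit: π_G = (223 - 0.5Q)q_G - (99q_G). Setting ∂π_G/∂q_G = 0: 124 - q_G - (1/2)(q_C) = 0.
Corvus's first-order condition: 181 - q_C - (1/2)(q_G) = 0.
So q_G = (124 - (1/2)q_C) and q_C = (181 - (1/2)q_G).
Substituting one into the other gives q_G = 134/3 and q_C = 476/3.

44.67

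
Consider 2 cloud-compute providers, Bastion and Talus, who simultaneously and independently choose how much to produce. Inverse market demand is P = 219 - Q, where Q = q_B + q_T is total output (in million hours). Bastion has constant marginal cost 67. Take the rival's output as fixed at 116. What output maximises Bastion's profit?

18

With the rival's output fixed at 116, Bastion's profit is π_B = (219 - 116 - q_B)q_B - (67q_B) = (103 - q_B)q_B - (67q_B).
∂π_B/∂q_B = 36 - 2q_B = 0, so q_B = 18.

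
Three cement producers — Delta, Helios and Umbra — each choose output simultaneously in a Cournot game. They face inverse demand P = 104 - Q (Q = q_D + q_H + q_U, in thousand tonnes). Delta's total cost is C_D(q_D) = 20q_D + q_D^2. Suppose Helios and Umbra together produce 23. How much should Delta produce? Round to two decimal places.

15.25

With rivals' combined output fixed at 23, Delta's profit is π_D = (104 - 23 - q_D)q_D - (20q_D + q_D²) = (81 - q_D)q_D - (20q_D + q_D²).
∂π_D/∂q_D = 61 - 4q_D = 0, so q_D = 61/4.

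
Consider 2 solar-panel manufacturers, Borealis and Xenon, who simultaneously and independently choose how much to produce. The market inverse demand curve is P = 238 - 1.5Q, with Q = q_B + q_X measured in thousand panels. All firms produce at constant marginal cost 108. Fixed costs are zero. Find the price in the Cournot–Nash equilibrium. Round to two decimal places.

Each firm earns π_i = (238 - 1.5Q)q_i - 108q_i.
Setting ∂π_i/∂q_i = 0 with rivals' quantities fixed: 130 - 3q_i - (3/2)q_j = 0.
By symmetry each firm produces the same amount; substituting q_j = q_i yields q_i = 130/(9/2) = 260/9.
Total output Q = 520/9, so price P = 238 - (3/2)·(520/9) = 454/3.

151.33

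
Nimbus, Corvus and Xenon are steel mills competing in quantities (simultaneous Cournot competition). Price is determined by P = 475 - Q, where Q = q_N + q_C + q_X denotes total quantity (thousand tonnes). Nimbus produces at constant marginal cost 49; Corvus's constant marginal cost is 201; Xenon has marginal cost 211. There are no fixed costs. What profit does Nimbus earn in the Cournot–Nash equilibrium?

Nimbus's profit: π_N = (475 - Q)q_N - (49q_N). Setting ∂π_N/∂q_N = 0: 426 - 2q_N - (q_C + q_X) = 0.
Corvus's first-order condition: 274 - 2q_C - (q_N + q_X) = 0.
Xenon's profit: π_X = (475 - Q)q_X - (211q_X). Setting ∂π_X/∂q_X = 0: 264 - 2q_X - (q_N + q_C) = 0.
Summing all 3 equations gives 964 − 4Q = 0, hence Q = 241.
Back-substituting: q_N = (426 − 241) = 185, q_C = (274 − 241) = 33, q_X = (264 − 241) = 23.
Price P = 475 - 241 = 234.
Nimbus's profit: (234 - 49)·185 = 34225.

34225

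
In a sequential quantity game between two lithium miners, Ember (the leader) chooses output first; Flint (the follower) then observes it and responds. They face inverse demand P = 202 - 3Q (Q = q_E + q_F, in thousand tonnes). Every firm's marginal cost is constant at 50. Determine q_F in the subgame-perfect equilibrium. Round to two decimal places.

Solve by backward induction. Given q_E, the follower Flint maximises π_F = (202 - 3q_E - 3q_F)q_F - 50q_F.
∂π_F/∂q_F = 152 - 3q_E - 6q_F = 0 gives the reaction function q_F = (152 - 3q_E)/6.
The leader anticipates this reaction. Substituting into P = 202 - 3Q gives P = 126 - (3/2)q_E, so π_E = (126 - (3/2)q_E)q_E - 50q_E.
Leader FOC: 76 - 3q_E = 0, so q_E = 76/3.
Then q_F = (152 - 3·(76/3))/6 = 38/3.

12.67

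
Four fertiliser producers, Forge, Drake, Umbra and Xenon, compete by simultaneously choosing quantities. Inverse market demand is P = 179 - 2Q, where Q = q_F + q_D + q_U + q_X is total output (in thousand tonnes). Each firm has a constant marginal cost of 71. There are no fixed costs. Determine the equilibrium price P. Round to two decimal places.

A representative firm's profit is π_i = q_i(179 - 2Q) - 71q_i.
Setting ∂π_i/∂q_i = 0 with rivals' quantities fixed: 108 - 4q_i - 2·Σ_{j≠i} q_j = 0.
With identical firms every q_j equals q_i, so Σ_{j≠i} q_j = 3q_i and 108 = 10q_i, giving q_i = 54/5.
Total output Q = 216/5, so price P = 179 - 2·(216/5) = 463/5.

92.60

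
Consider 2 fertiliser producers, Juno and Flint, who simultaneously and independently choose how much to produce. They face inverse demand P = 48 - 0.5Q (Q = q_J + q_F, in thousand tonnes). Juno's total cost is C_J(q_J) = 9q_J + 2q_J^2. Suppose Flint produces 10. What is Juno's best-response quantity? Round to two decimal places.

With the rival's output fixed at 10, Juno's profit is π_J = (48 - (1/2)·10 - (1/2)q_J)q_J - (9q_J + 2q_J²) = (43 - (1/2)q_J)q_J - (9q_J + 2q_J²).
∂π_J/∂q_J = 34 - 5q_J = 0, so q_J = 34/5.

6.80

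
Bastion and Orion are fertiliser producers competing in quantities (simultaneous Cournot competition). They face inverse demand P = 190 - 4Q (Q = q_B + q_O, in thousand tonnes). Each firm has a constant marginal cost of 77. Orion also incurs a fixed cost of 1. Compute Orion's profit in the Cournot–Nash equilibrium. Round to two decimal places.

353.69

A representative firm's profit is π_i = q_i(190 - 4Q) - 77q_i.
First-order condition (treating rivals' output as given): 113 - 8q_i - 4q_j = 0.
By symmetry each firm produces the same amount; substituting q_j = q_i yields q_i = 113/12.
Price P = 190 - 4·(113/6) = 344/3.
Orion's profit: (344/3 - 77)·(113/12) - 1 = 353.6944.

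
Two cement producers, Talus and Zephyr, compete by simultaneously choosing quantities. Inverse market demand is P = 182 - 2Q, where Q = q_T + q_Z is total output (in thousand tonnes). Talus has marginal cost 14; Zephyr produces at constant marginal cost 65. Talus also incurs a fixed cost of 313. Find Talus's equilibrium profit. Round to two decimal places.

Talus's profit: π_T = (182 - 2Q)q_T - (14q_T). Setting ∂π_T/∂q_T = 0: 168 - 4q_T - 2(q_Z) = 0.
Zephyr's first-order condition: 117 - 4q_Z - 2(q_T) = 0.
So q_T = (168 - 2q_Z)/4 and q_Z = (117 - 2q_T)/4.
Solving the pair: q_T = 73/2, q_Z = 11.
Price P = 182 - 2·(95/2) = 87.
Talus's profit: (87 - 14)·(73/2) - 313 = 2351.5000.

2351.50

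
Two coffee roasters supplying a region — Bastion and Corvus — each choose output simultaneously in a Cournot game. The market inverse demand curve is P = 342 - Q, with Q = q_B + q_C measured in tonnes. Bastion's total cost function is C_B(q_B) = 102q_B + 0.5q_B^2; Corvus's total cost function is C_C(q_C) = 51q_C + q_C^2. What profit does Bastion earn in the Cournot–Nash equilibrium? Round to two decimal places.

5548.28

Bastion's profit: π_B = (342 - Q)q_B - (102q_B + (1/2)q_B²). Setting ∂π_B/∂q_B = 0: 240 - 3q_B - (q_C) = 0.
Corvus's profit: π_C = (342 - Q)q_C - (51q_C + q_C²). Setting ∂π_C/∂q_C = 0: 291 - 4q_C - (q_B) = 0.
So q_B = (240 - q_C)/3 and q_C = (291 - q_B)/4.
Substituting one into the other gives q_B = 669/11 and q_C = 633/11.
Price P = 342 - 1302/11 = 223.6364.
Bastion's profit: 223.6364·(669/11) - 102·(669/11) - (1/2)(669/11)² = 5548.2769.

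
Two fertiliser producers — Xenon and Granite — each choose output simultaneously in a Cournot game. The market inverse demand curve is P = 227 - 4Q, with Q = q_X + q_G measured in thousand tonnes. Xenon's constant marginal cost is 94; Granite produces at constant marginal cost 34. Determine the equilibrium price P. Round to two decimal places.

118.33

Xenon's profit: π_X = (227 - 4Q)q_X - (94q_X). Setting ∂π_X/∂q_X = 0: 133 - 8q_X - 4(q_G) = 0.
Granite's first-order condition: 193 - 8q_G - 4(q_X) = 0.
Rearranging gives the reaction functions q_X = (133 - 4q_G)/8 and q_G = (193 - 4q_X)/8.
Solving the pair: q_X = 73/12, q_G = 253/12.
Total output Q = 163/6, so price P = 227 - 4·(163/6) = 355/3.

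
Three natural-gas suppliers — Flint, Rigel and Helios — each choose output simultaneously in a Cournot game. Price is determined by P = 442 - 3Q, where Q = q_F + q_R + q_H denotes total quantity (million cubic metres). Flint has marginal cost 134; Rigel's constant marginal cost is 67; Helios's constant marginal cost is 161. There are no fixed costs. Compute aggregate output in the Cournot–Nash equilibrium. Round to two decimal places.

80.33

Flint's profit: π_F = (442 - 3Q)q_F - (134q_F). Setting ∂π_F/∂q_F = 0: 308 - 6q_F - 3(q_R + q_H) = 0.
Rigel's first-order condition: 375 - 6q_R - 3(q_F + q_H) = 0.
Helios's profit: π_H = (442 - 3Q)q_H - (161q_H). Setting ∂π_H/∂q_H = 0: 281 - 6q_H - 3(q_F + q_R) = 0.
Adding the 3 conditions: 964 − 6Q − 6Q = 0, i.e. Q = 241/3.
Back-substituting: q_F = (308 − 241)/3 = 67/3, q_R = (375 − 241)/3 = 134/3, q_H = (281 − 241)/3 = 40/3.
Total output Q = 67/3 + 134/3 + 40/3 = 241/3.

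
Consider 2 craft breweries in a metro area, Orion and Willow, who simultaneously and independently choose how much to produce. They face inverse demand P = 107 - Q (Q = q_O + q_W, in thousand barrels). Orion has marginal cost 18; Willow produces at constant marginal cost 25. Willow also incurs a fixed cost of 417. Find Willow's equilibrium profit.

Orion's profit: π_O = (107 - Q)q_O - (18q_O). Setting ∂π_O/∂q_O = 0: 89 - 2q_O - (q_W) = 0.
Willow's profit: π_W = (107 - Q)q_W - (25q_W). Setting ∂π_W/∂q_W = 0: 82 - 2q_W - (q_O) = 0.
Rearranging gives the reaction functions q_O = (89 - q_W)/2 and q_W = (82 - q_O)/2.
Solving the pair: q_O = 32, q_W = 25.
Price P = 107 - 57 = 50.
Willow's profit: (50 - 25)·25 - 417 = 208.

208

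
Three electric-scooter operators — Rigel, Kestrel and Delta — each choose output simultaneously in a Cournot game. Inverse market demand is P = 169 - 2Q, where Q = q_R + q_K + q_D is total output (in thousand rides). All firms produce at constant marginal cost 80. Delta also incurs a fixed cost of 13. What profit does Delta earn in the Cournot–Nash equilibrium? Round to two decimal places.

Each firm earns π_i = (169 - 2Q)q_i - 80q_i.
Setting ∂π_i/∂q_i = 0 with rivals' quantities fixed: 89 - 4q_i - 2·Σ_{j≠i} q_j = 0.
By symmetry each firm produces the same amount; substituting Σ_{j≠i} q_j = 2q_i yields q_i = 89/8.
Price P = 169 - 2·(267/8) = 409/4.
Delta's profit: (409/4 - 80)·(89/8) - 13 = 234.5313.

234.53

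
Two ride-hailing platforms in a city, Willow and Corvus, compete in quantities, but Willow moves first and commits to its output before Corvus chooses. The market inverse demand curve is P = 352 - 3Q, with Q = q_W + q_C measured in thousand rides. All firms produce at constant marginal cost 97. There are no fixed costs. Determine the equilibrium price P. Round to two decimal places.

160.75

The follower Corvus best-responds to any q_W: π_C = (352 - 3Q)q_C - 97q_C.
∂π_C/∂q_C = 255 - 3q_W - 6q_C = 0 gives the reaction function q_C = (255 - 3q_W)/6.
The leader anticipates this reaction. Substituting into P = 352 - 3Q gives P = 449/2 - (3/2)q_W, so π_W = (449/2 - (3/2)q_W)q_W - 97q_W.
Maximising: ∂π_W/∂q_W = 255/2 - 3q_W = 0, giving q_W = 85/2.
Then q_C = (255 - 3·(85/2))/6 = 85/4.
Total output Q = 255/4, so price P = 352 - 3·(255/4) = 643/4.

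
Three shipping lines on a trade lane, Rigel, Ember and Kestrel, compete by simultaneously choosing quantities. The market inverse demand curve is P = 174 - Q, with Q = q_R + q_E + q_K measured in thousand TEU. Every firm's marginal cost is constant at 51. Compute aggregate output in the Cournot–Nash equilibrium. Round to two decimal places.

A representative firm's profit is π_i = q_i(174 - Q) - 51q_i.
Setting ∂π_i/∂q_i = 0 with rivals' quantities fixed: 123 - 2q_i - Σ_{j≠i} q_j = 0.
By symmetry each firm produces the same amount; substituting Σ_{j≠i} q_j = 2q_i yields q_i = 123/4.
Total output Q = 123/4 + 123/4 + 123/4 = 369/4.

92.25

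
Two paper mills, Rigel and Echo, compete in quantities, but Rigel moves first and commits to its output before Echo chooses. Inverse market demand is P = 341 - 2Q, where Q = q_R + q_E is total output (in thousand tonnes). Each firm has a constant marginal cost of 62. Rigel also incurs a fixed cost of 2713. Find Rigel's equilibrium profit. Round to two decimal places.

2152.06

Solve by backward induction. Given q_R, the follower Echo maximises π_E = (341 - 2q_R - 2q_E)q_E - 62q_E.
∂π_E/∂q_E = 279 - 2q_R - 4q_E = 0 gives the reaction function q_E = (279 - 2q_R)/4.
The leader anticipates this reaction. Substituting into P = 341 - 2Q gives P = 403/2 - q_R, so π_R = (403/2 - q_R)q_R - 62q_R.
Leader FOC: 279/2 - 2q_R = 0, so q_R = 279/4.
Then q_E = (279 - 2·(279/4))/4 = 279/8.
Price P = 341 - 2·(837/8) = 527/4.
Rigel's profit: (527/4 - 62)·(279/4) - 2713 = 2152.0625.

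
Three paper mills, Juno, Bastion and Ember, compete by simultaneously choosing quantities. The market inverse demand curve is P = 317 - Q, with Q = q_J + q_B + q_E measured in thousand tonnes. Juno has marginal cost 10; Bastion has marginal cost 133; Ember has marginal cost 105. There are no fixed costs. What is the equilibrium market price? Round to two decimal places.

141.25

Juno's profit: π_J = (317 - Q)q_J - (10q_J). Setting ∂π_J/∂q_J = 0: 307 - 2q_J - (q_B + q_E) = 0.
Bastion's first-order condition: 184 - 2q_B - (q_J + q_E) = 0.
Ember's first-order condition: 212 - 2q_E - (q_J + q_B) = 0.
Adding the 3 first-order conditions: 703 − 4Q = 0, so Q = 703/4.
Back-substituting: q_J = (307 − 703/4) = 525/4, q_B = (184 − 703/4) = 33/4, q_E = (212 − 703/4) = 145/4.
Total output Q = 703/4, so price P = 317 - 703/4 = 565/4.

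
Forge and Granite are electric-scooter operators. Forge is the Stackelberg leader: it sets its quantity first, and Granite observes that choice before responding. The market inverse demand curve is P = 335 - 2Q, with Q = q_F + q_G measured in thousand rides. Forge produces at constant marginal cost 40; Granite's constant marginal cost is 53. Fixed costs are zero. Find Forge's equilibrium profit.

The follower Granite best-responds to any q_F: π_G = (335 - 2Q)q_G - 53q_G.
Follower FOC: 282 - 2q_F - 4q_G = 0, so q_G(q_F) = (282 - 2q_F)/4.
Forge substitutes q_G(q_F) into its own profit: π_F = q_F(335 - 2q_F - (282 - 2q_F)/2) - 40q_F = (194 - q_F)q_F - 40q_F.
The leader's first-order condition 154 - 2q_F = 0 yields q_F = 77.
Then q_G = (282 - 2·77)/4 = 32.
Price P = 335 - 2·109 = 117.
Forge's profit: (117 - 40)·77 = 5929.

5929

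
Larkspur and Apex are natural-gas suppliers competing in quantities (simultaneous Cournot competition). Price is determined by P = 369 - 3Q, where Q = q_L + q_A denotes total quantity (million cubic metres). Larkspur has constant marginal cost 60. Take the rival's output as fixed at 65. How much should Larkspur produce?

With the rival's output fixed at 65, Larkspur's profit is π_L = (369 - 3·65 - 3q_L)q_L - (60q_L) = (174 - 3q_L)q_L - (60q_L).
∂π_L/∂q_L = 114 - 6q_L = 0, so q_L = 19.

19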